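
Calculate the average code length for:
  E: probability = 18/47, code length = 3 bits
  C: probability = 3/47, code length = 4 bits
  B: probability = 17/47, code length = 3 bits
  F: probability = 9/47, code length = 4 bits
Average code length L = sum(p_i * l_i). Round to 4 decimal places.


Weighted contributions p_i * l_i:
  E: (18/47) * 3 = 54/47
  C: (3/47) * 4 = 12/47
  B: (17/47) * 3 = 51/47
  F: (9/47) * 4 = 36/47
Sum = (54 + 12 + 51 + 36)/47 = 153/47

L = 153/47 = 3.2553 bits/symbol


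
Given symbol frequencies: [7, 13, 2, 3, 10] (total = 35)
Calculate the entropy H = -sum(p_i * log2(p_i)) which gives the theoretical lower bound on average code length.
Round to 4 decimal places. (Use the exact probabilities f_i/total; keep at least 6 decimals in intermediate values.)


Per-symbol terms -p_i * log2(p_i) with p_i = f_i/35:
  p = 7/35 = 0.200000: log2(p) = -2.321928, -p*log2(p) = 0.464386
  p = 13/35 = 0.371429: log2(p) = -1.428843, -p*log2(p) = 0.530713
  p = 2/35 = 0.057143: log2(p) = -4.129283, -p*log2(p) = 0.235959
  p = 3/35 = 0.085714: log2(p) = -3.544321, -p*log2(p) = 0.303799
  p = 10/35 = 0.285714: log2(p) = -1.807355, -p*log2(p) = 0.516387
H = 0.464386 + 0.530713 + 0.235959 + 0.303799 + 0.516387 = 2.051244

H = 2.0512 bits/symbol


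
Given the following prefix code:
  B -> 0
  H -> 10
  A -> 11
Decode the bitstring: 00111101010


Decoding step by step:
Bits 0 -> B
Bits 0 -> B
Bits 11 -> A
Bits 11 -> A
Bits 0 -> B
Bits 10 -> H
Bits 10 -> H


Decoded message: BBAABHH


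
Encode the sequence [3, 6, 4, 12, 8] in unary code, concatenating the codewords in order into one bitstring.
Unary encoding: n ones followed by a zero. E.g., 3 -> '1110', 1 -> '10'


Encode each number as n ones followed by a terminating 0:
  3 -> 1110 (4 bits)
  6 -> 1111110 (7 bits)
  4 -> 11110 (5 bits)
  12 -> 1111111111110 (13 bits)
  8 -> 111111110 (9 bits)
Total length = 4 + 7 + 5 + 13 + 9 = 38 bits.

Unary([3, 6, 4, 12, 8]) = 11101111110111101111111111110111111110 (38 bits)


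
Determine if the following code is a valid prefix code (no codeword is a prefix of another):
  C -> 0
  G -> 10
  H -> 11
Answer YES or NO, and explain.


Checking each pair (does one codeword prefix another?):
  C='0' vs G='10': no prefix
  C='0' vs H='11': no prefix
  G='10' vs C='0': no prefix
  G='10' vs H='11': no prefix
  H='11' vs C='0': no prefix
  H='11' vs G='10': no prefix
No violation found over all pairs.

YES -- this is a valid prefix code. No codeword is a prefix of any other codeword.


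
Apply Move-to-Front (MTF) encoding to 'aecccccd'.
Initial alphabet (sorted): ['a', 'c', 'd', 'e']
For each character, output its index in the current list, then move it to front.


MTF encoding:
'a': index 0 in ['a', 'c', 'd', 'e'] -> ['a', 'c', 'd', 'e']
'e': index 3 in ['a', 'c', 'd', 'e'] -> ['e', 'a', 'c', 'd']
'c': index 2 in ['e', 'a', 'c', 'd'] -> ['c', 'e', 'a', 'd']
'c': index 0 in ['c', 'e', 'a', 'd'] -> ['c', 'e', 'a', 'd']
'c': index 0 in ['c', 'e', 'a', 'd'] -> ['c', 'e', 'a', 'd']
'c': index 0 in ['c', 'e', 'a', 'd'] -> ['c', 'e', 'a', 'd']
'c': index 0 in ['c', 'e', 'a', 'd'] -> ['c', 'e', 'a', 'd']
'd': index 3 in ['c', 'e', 'a', 'd'] -> ['d', 'c', 'e', 'a']


Output: [0, 3, 2, 0, 0, 0, 0, 3]


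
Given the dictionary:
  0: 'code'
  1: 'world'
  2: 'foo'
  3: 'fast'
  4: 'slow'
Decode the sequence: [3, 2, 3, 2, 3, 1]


Look up each index in the dictionary:
  3 -> 'fast'
  2 -> 'foo'
  3 -> 'fast'
  2 -> 'foo'
  3 -> 'fast'
  1 -> 'world'

Decoded: "fast foo fast foo fast world"


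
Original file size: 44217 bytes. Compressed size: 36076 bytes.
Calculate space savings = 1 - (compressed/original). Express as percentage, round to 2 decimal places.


ratio = compressed/original = 36076/44217 = 0.815885
savings = 1 - ratio = 1 - 0.815885 = 0.184115
as a percentage: 0.184115 * 100 = 18.41%

Space savings = 1 - 36076/44217 = 18.41%


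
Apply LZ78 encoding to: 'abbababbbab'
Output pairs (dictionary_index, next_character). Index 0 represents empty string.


LZ78 encoding steps:
Dictionary: {0: ''}
Step 1: w='' (idx 0), next='a' -> output (0, 'a'), add 'a' as idx 1
Step 2: w='' (idx 0), next='b' -> output (0, 'b'), add 'b' as idx 2
Step 3: w='b' (idx 2), next='a' -> output (2, 'a'), add 'ba' as idx 3
Step 4: w='ba' (idx 3), next='b' -> output (3, 'b'), add 'bab' as idx 4
Step 5: w='b' (idx 2), next='b' -> output (2, 'b'), add 'bb' as idx 5
Step 6: w='a' (idx 1), next='b' -> output (1, 'b'), add 'ab' as idx 6


Encoded: [(0, 'a'), (0, 'b'), (2, 'a'), (3, 'b'), (2, 'b'), (1, 'b')]


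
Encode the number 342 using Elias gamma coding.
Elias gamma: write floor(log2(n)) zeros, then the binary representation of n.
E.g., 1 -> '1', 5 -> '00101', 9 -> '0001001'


num_bits = floor(log2(342)) + 1 = 9
leading_zeros = num_bits - 1 = 8
binary(342) = 101010110

Elias gamma(342) = '00000000' + '101010110' = 00000000101010110 (17 bits)


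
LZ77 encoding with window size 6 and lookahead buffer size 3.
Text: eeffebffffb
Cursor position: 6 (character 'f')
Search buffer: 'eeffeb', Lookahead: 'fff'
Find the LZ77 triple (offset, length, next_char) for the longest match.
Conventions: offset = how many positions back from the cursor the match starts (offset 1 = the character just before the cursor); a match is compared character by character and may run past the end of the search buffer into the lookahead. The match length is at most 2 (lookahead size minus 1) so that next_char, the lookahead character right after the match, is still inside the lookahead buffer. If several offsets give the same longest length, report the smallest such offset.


Try each offset into the search buffer:
  offset=1 (pos 5, char 'b'): match length 0
  offset=2 (pos 4, char 'e'): match length 0
  offset=3 (pos 3, char 'f'): match length 1
  offset=4 (pos 2, char 'f'): match length 2
  offset=5 (pos 1, char 'e'): match length 0
  offset=6 (pos 0, char 'e'): match length 0
Longest match has length 2 at offset 4.
next_char = character at position 6 + 2 = 8 -> 'f'

Best match: offset=4, length=2 (matching 'ff' starting at position 2)
LZ77 triple: (4, 2, 'f')


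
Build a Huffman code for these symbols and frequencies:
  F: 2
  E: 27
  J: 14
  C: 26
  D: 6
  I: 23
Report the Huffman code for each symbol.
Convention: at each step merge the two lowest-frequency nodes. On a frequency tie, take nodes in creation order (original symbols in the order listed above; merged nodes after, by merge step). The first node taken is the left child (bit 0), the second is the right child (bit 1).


Huffman tree construction:
Step 1: Merge F(2) + D(6) = 8
Step 2: Merge (F+D)(8) + J(14) = 22
Step 3: Merge ((F+D)+J)(22) + I(23) = 45
Step 4: Merge C(26) + E(27) = 53
Step 5: Merge (((F+D)+J)+I)(45) + (C+E)(53) = 98
Read each symbol's code off the tree from the root (left child = 0, right child = 1).

Codes:
  F: 0000 (length 4)
  E: 11 (length 2)
  J: 001 (length 3)
  C: 10 (length 2)
  D: 0001 (length 4)
  I: 01 (length 2)
Average code length: 226/98 = 2.3061 bits/symbol


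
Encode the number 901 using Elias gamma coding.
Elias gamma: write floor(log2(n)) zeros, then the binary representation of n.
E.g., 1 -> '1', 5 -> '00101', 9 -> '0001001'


num_bits = floor(log2(901)) + 1 = 10
leading_zeros = num_bits - 1 = 9
binary(901) = 1110000101

Elias gamma(901) = '000000000' + '1110000101' = 0000000001110000101 (19 bits)


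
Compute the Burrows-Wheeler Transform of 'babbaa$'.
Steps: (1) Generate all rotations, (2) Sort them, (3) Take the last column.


Rotations (sorted):
  0: $babbaa -> last char: a
  1: a$babba -> last char: a
  2: aa$babb -> last char: b
  3: abbaa$b -> last char: b
  4: baa$bab -> last char: b
  5: babbaa$ -> last char: $
  6: bbaa$ba -> last char: a


BWT = aabbb$a


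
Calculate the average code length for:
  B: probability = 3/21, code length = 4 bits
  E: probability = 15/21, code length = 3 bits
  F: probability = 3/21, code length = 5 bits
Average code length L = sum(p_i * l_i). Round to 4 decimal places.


Weighted contributions p_i * l_i:
  B: (3/21) * 4 = 12/21
  E: (15/21) * 3 = 45/21
  F: (3/21) * 5 = 15/21
Sum = (12 + 45 + 15)/21 = 72/21

L = 72/21 = 3.4286 bits/symbol


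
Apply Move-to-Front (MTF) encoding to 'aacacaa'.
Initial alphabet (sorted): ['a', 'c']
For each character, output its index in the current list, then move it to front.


MTF encoding:
'a': index 0 in ['a', 'c'] -> ['a', 'c']
'a': index 0 in ['a', 'c'] -> ['a', 'c']
'c': index 1 in ['a', 'c'] -> ['c', 'a']
'a': index 1 in ['c', 'a'] -> ['a', 'c']
'c': index 1 in ['a', 'c'] -> ['c', 'a']
'a': index 1 in ['c', 'a'] -> ['a', 'c']
'a': index 0 in ['a', 'c'] -> ['a', 'c']


Output: [0, 0, 1, 1, 1, 1, 0]


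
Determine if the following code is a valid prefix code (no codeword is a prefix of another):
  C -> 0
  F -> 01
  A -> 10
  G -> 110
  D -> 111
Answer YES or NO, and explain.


Checking each pair (does one codeword prefix another?):
  C='0' vs F='01': prefix -- VIOLATION

NO -- this is NOT a valid prefix code. C (0) is a prefix of F (01).


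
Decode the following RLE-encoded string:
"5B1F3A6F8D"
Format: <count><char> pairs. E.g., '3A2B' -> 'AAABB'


Expanding each <count><char> pair:
  5B -> 'BBBBB'
  1F -> 'F'
  3A -> 'AAA'
  6F -> 'FFFFFF'
  8D -> 'DDDDDDDD'

Decoded = BBBBBFAAAFFFFFFDDDDDDDD


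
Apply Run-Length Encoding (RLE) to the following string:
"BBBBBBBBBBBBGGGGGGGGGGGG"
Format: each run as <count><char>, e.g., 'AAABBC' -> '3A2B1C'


Scanning runs left to right:
  i=0: run of 'B' x 12 -> '12B'
  i=12: run of 'G' x 12 -> '12G'

RLE = 12B12G


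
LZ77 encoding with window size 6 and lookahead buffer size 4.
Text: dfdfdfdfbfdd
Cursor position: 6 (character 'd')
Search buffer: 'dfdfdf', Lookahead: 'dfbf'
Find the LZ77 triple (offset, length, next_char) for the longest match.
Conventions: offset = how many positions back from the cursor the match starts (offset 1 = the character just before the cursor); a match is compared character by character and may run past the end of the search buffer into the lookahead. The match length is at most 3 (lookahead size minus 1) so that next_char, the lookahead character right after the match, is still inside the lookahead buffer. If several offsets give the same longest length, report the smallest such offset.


Try each offset into the search buffer:
  offset=1 (pos 5, char 'f'): match length 0
  offset=2 (pos 4, char 'd'): match length 2
  offset=3 (pos 3, char 'f'): match length 0
  offset=4 (pos 2, char 'd'): match length 2
  offset=5 (pos 1, char 'f'): match length 0
  offset=6 (pos 0, char 'd'): match length 2
Longest match has length 2, found at offsets 2, 4, 6; take the smallest, offset 2.
next_char = character at position 6 + 2 = 8 -> 'b'

Best match: offset=2, length=2 (matching 'df' starting at position 4)
LZ77 triple: (2, 2, 'b')


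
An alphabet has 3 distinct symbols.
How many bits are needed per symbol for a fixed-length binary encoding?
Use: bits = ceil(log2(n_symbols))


log2(3) = 1.585
Bracket: 2^1 = 2 < 3 <= 2^2 = 4
So ceil(log2(3)) = 2

bits = ceil(log2(3)) = ceil(1.585) = 2 bits


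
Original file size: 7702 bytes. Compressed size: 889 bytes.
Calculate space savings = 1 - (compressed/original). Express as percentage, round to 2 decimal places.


ratio = compressed/original = 889/7702 = 0.115425
savings = 1 - ratio = 1 - 0.115425 = 0.884575
as a percentage: 0.884575 * 100 = 88.46%

Space savings = 1 - 889/7702 = 88.46%


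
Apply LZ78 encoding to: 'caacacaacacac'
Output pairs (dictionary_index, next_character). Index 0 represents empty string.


LZ78 encoding steps:
Dictionary: {0: ''}
Step 1: w='' (idx 0), next='c' -> output (0, 'c'), add 'c' as idx 1
Step 2: w='' (idx 0), next='a' -> output (0, 'a'), add 'a' as idx 2
Step 3: w='a' (idx 2), next='c' -> output (2, 'c'), add 'ac' as idx 3
Step 4: w='ac' (idx 3), next='a' -> output (3, 'a'), add 'aca' as idx 4
Step 5: w='aca' (idx 4), next='c' -> output (4, 'c'), add 'acac' as idx 5
Step 6: w='ac' (idx 3), end of input -> output (3, '')


Encoded: [(0, 'c'), (0, 'a'), (2, 'c'), (3, 'a'), (4, 'c'), (3, '')]


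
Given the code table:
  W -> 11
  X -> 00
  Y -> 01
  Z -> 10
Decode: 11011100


Decoding:
11 -> W
01 -> Y
11 -> W
00 -> X


Result: WYWX


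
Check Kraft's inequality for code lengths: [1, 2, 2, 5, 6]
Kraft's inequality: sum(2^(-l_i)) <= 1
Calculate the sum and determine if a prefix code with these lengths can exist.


Sum = 2^(-1) + 2^(-2) + 2^(-2) + 2^(-5) + 2^(-6)
    = 0.5 + 0.25 + 0.25 + 0.03125 + 0.015625
    = 67/64 = 1.046875
Since 1.046875 > 1, Kraft's inequality is NOT satisfied.
A prefix code with these lengths CANNOT exist.

Kraft sum = 1.046875. Not satisfied.


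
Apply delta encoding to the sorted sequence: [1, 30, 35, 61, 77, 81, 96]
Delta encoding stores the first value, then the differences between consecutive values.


First value: 1
Deltas:
  30 - 1 = 29
  35 - 30 = 5
  61 - 35 = 26
  77 - 61 = 16
  81 - 77 = 4
  96 - 81 = 15


Delta encoded: [1, 29, 5, 26, 16, 4, 15]


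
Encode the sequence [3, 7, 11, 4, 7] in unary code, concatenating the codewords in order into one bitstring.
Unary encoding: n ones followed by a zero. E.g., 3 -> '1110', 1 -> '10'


Encode each number as n ones followed by a terminating 0:
  3 -> 1110 (4 bits)
  7 -> 11111110 (8 bits)
  11 -> 111111111110 (12 bits)
  4 -> 11110 (5 bits)
  7 -> 11111110 (8 bits)
Total length = 4 + 8 + 12 + 5 + 8 = 37 bits.

Unary([3, 7, 11, 4, 7]) = 1110111111101111111111101111011111110 (37 bits)


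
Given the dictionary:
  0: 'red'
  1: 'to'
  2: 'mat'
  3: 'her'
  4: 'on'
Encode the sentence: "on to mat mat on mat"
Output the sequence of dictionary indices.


Look up each word in the dictionary:
  'on' -> 4
  'to' -> 1
  'mat' -> 2
  'mat' -> 2
  'on' -> 4
  'mat' -> 2

Encoded: [4, 1, 2, 2, 4, 2]


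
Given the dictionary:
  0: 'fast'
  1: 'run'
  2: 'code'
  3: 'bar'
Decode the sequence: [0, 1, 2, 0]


Look up each index in the dictionary:
  0 -> 'fast'
  1 -> 'run'
  2 -> 'code'
  0 -> 'fast'

Decoded: "fast run code fast"


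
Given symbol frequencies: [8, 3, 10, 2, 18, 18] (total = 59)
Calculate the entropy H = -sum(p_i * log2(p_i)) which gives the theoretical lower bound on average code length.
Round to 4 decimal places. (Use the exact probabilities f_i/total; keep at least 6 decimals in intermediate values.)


Per-symbol terms -p_i * log2(p_i) with p_i = f_i/59:
  p = 8/59 = 0.135593: log2(p) = -2.882643, -p*log2(p) = 0.390867
  p = 3/59 = 0.050847: log2(p) = -4.297681, -p*log2(p) = 0.218526
  p = 10/59 = 0.169492: log2(p) = -2.560715, -p*log2(p) = 0.434019
  p = 2/59 = 0.033898: log2(p) = -4.882643, -p*log2(p) = 0.165513
  p = 18/59 = 0.305085: log2(p) = -1.712718, -p*log2(p) = 0.522524
  p = 18/59 = 0.305085: log2(p) = -1.712718, -p*log2(p) = 0.522524
H = 0.390867 + 0.218526 + 0.434019 + 0.165513 + 0.522524 + 0.522524 = 2.253973

H = 2.254 bits/symbol


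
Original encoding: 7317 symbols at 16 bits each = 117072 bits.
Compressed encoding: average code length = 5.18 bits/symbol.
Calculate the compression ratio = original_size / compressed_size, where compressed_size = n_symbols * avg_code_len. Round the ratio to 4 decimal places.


original_size = n_symbols * orig_bits = 7317 * 16 = 117072 bits
compressed_size = n_symbols * avg_code_len = 7317 * 5.18 = 37902.06 bits
ratio = original_size / compressed_size = 117072 / 37902.06 = 3.0888

Compression ratio = 3.0888


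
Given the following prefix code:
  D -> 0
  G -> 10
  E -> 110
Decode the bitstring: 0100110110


Decoding step by step:
Bits 0 -> D
Bits 10 -> G
Bits 0 -> D
Bits 110 -> E
Bits 110 -> E


Decoded message: DGDEE


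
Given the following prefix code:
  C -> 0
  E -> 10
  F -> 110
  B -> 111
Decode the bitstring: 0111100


Decoding step by step:
Bits 0 -> C
Bits 111 -> B
Bits 10 -> E
Bits 0 -> C


Decoded message: CBEC


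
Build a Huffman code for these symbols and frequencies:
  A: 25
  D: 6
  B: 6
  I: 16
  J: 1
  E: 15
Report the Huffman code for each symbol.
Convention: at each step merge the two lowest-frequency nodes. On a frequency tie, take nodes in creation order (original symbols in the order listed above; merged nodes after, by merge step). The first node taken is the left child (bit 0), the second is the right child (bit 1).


Huffman tree construction:
Step 1: Merge J(1) + D(6) = 7
Step 2: Merge B(6) + (J+D)(7) = 13
Step 3: Merge (B+(J+D))(13) + E(15) = 28
Step 4: Merge I(16) + A(25) = 41
Step 5: Merge ((B+(J+D))+E)(28) + (I+A)(41) = 69
Read each symbol's code off the tree from the root (left child = 0, right child = 1).

Codes:
  A: 11 (length 2)
  D: 0011 (length 4)
  B: 000 (length 3)
  I: 10 (length 2)
  J: 0010 (length 4)
  E: 01 (length 2)
Average code length: 158/69 = 2.2899 bits/symbol


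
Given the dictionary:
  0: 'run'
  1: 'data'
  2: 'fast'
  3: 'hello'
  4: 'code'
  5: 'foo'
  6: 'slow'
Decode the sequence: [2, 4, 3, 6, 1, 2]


Look up each index in the dictionary:
  2 -> 'fast'
  4 -> 'code'
  3 -> 'hello'
  6 -> 'slow'
  1 -> 'data'
  2 -> 'fast'

Decoded: "fast code hello slow data fast"


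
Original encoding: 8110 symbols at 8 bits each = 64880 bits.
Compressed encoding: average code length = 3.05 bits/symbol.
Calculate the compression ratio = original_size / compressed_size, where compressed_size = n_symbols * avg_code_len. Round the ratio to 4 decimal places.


original_size = n_symbols * orig_bits = 8110 * 8 = 64880 bits
compressed_size = n_symbols * avg_code_len = 8110 * 3.05 = 24735.5 bits
ratio = original_size / compressed_size = 64880 / 24735.5 = 2.623

Compression ratio = 2.623


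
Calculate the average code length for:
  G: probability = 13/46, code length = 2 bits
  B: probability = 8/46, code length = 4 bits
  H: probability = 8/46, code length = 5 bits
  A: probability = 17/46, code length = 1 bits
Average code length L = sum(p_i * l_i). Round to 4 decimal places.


Weighted contributions p_i * l_i:
  G: (13/46) * 2 = 26/46
  B: (8/46) * 4 = 32/46
  H: (8/46) * 5 = 40/46
  A: (17/46) * 1 = 17/46
Sum = (26 + 32 + 40 + 17)/46 = 115/46

L = 115/46 = 2.5000 bits/symbol


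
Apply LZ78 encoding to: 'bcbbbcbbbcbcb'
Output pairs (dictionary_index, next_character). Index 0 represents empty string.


LZ78 encoding steps:
Dictionary: {0: ''}
Step 1: w='' (idx 0), next='b' -> output (0, 'b'), add 'b' as idx 1
Step 2: w='' (idx 0), next='c' -> output (0, 'c'), add 'c' as idx 2
Step 3: w='b' (idx 1), next='b' -> output (1, 'b'), add 'bb' as idx 3
Step 4: w='b' (idx 1), next='c' -> output (1, 'c'), add 'bc' as idx 4
Step 5: w='bb' (idx 3), next='b' -> output (3, 'b'), add 'bbb' as idx 5
Step 6: w='c' (idx 2), next='b' -> output (2, 'b'), add 'cb' as idx 6
Step 7: w='cb' (idx 6), end of input -> output (6, '')


Encoded: [(0, 'b'), (0, 'c'), (1, 'b'), (1, 'c'), (3, 'b'), (2, 'b'), (6, '')]


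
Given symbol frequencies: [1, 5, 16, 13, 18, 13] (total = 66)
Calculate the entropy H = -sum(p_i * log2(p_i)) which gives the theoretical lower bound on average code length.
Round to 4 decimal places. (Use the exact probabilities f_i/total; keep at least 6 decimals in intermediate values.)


Per-symbol terms -p_i * log2(p_i) with p_i = f_i/66:
  p = 1/66 = 0.015152: log2(p) = -6.044394, -p*log2(p) = 0.091582
  p = 5/66 = 0.075758: log2(p) = -3.722466, -p*log2(p) = 0.282005
  p = 16/66 = 0.242424: log2(p) = -2.044394, -p*log2(p) = 0.495611
  p = 13/66 = 0.196970: log2(p) = -2.343954, -p*log2(p) = 0.461688
  p = 18/66 = 0.272727: log2(p) = -1.874469, -p*log2(p) = 0.511219
  p = 13/66 = 0.196970: log2(p) = -2.343954, -p*log2(p) = 0.461688
H = 0.091582 + 0.282005 + 0.495611 + 0.461688 + 0.511219 + 0.461688 = 2.303793

H = 2.3038 bits/symbol


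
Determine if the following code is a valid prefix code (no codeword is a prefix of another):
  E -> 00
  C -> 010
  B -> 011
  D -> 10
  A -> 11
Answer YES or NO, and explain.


Checking each pair (does one codeword prefix another?):
  E='00' vs C='010': no prefix
  E='00' vs B='011': no prefix
  E='00' vs D='10': no prefix
  E='00' vs A='11': no prefix
  C='010' vs E='00': no prefix
  C='010' vs B='011': no prefix
  C='010' vs D='10': no prefix
  C='010' vs A='11': no prefix
  B='011' vs E='00': no prefix
  B='011' vs C='010': no prefix
  B='011' vs D='10': no prefix
  B='011' vs A='11': no prefix
  D='10' vs E='00': no prefix
  D='10' vs C='010': no prefix
  D='10' vs B='011': no prefix
  D='10' vs A='11': no prefix
  A='11' vs E='00': no prefix
  A='11' vs C='010': no prefix
  A='11' vs B='011': no prefix
  A='11' vs D='10': no prefix
No violation found over all pairs.

YES -- this is a valid prefix code. No codeword is a prefix of any other codeword.


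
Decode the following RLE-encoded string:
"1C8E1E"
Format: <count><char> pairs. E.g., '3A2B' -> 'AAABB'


Expanding each <count><char> pair:
  1C -> 'C'
  8E -> 'EEEEEEEE'
  1E -> 'E'

Decoded = CEEEEEEEEE


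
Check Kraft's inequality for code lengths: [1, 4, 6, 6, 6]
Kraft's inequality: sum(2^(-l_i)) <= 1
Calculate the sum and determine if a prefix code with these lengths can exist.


Sum = 2^(-1) + 2^(-4) + 2^(-6) + 2^(-6) + 2^(-6)
    = 0.5 + 0.0625 + 0.015625 + 0.015625 + 0.015625
    = 39/64 = 0.609375
Since 0.609375 <= 1, Kraft's inequality IS satisfied.
A prefix code with these lengths CAN exist.

Kraft sum = 0.609375. Satisfied.


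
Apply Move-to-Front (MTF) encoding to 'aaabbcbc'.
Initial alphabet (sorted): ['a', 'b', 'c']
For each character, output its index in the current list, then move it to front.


MTF encoding:
'a': index 0 in ['a', 'b', 'c'] -> ['a', 'b', 'c']
'a': index 0 in ['a', 'b', 'c'] -> ['a', 'b', 'c']
'a': index 0 in ['a', 'b', 'c'] -> ['a', 'b', 'c']
'b': index 1 in ['a', 'b', 'c'] -> ['b', 'a', 'c']
'b': index 0 in ['b', 'a', 'c'] -> ['b', 'a', 'c']
'c': index 2 in ['b', 'a', 'c'] -> ['c', 'b', 'a']
'b': index 1 in ['c', 'b', 'a'] -> ['b', 'c', 'a']
'c': index 1 in ['b', 'c', 'a'] -> ['c', 'b', 'a']


Output: [0, 0, 0, 1, 0, 2, 1, 1]


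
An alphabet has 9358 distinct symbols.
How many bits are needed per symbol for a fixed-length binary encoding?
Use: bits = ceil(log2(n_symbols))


log2(9358) = 13.192
Bracket: 2^13 = 8192 < 9358 <= 2^14 = 16384
So ceil(log2(9358)) = 14

bits = ceil(log2(9358)) = ceil(13.192) = 14 bits


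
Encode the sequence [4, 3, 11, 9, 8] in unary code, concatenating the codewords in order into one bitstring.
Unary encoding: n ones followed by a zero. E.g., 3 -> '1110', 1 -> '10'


Encode each number as n ones followed by a terminating 0:
  4 -> 11110 (5 bits)
  3 -> 1110 (4 bits)
  11 -> 111111111110 (12 bits)
  9 -> 1111111110 (10 bits)
  8 -> 111111110 (9 bits)
Total length = 5 + 4 + 12 + 10 + 9 = 40 bits.

Unary([4, 3, 11, 9, 8]) = 1111011101111111111101111111110111111110 (40 bits)


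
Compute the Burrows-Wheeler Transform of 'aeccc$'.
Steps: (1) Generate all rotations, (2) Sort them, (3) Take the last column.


Rotations (sorted):
  0: $aeccc -> last char: c
  1: aeccc$ -> last char: $
  2: c$aecc -> last char: c
  3: cc$aec -> last char: c
  4: ccc$ae -> last char: e
  5: eccc$a -> last char: a


BWT = c$ccea


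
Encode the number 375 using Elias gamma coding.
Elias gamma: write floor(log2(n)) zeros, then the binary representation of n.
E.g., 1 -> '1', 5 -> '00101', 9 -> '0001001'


num_bits = floor(log2(375)) + 1 = 9
leading_zeros = num_bits - 1 = 8
binary(375) = 101110111

Elias gamma(375) = '00000000' + '101110111' = 00000000101110111 (17 bits)


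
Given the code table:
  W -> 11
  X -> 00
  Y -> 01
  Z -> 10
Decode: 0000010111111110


Decoding:
00 -> X
00 -> X
01 -> Y
01 -> Y
11 -> W
11 -> W
11 -> W
10 -> Z


Result: XXYYWWWZ


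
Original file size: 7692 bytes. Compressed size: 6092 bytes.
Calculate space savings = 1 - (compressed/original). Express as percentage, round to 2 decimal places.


ratio = compressed/original = 6092/7692 = 0.791992
savings = 1 - ratio = 1 - 0.791992 = 0.208008
as a percentage: 0.208008 * 100 = 20.8%

Space savings = 1 - 6092/7692 = 20.8%


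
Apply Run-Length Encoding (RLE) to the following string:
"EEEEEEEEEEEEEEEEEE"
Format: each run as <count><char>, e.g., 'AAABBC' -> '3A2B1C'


Scanning runs left to right:
  i=0: run of 'E' x 18 -> '18E'

RLE = 18E


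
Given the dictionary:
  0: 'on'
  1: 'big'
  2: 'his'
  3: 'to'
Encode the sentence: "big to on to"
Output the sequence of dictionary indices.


Look up each word in the dictionary:
  'big' -> 1
  'to' -> 3
  'on' -> 0
  'to' -> 3

Encoded: [1, 3, 0, 3]


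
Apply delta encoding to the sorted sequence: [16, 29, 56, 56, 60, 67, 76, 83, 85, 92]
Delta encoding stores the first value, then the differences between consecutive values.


First value: 16
Deltas:
  29 - 16 = 13
  56 - 29 = 27
  56 - 56 = 0
  60 - 56 = 4
  67 - 60 = 7
  76 - 67 = 9
  83 - 76 = 7
  85 - 83 = 2
  92 - 85 = 7


Delta encoded: [16, 13, 27, 0, 4, 7, 9, 7, 2, 7]


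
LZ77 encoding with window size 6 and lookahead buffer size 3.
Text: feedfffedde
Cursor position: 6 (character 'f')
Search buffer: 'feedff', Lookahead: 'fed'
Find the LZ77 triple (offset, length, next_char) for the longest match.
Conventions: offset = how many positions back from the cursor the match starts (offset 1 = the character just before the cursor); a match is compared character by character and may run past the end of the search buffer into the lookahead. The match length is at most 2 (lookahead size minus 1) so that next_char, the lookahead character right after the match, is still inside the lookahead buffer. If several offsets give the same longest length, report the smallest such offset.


Try each offset into the search buffer:
  offset=1 (pos 5, char 'f'): match length 1
  offset=2 (pos 4, char 'f'): match length 1
  offset=3 (pos 3, char 'd'): match length 0
  offset=4 (pos 2, char 'e'): match length 0
  offset=5 (pos 1, char 'e'): match length 0
  offset=6 (pos 0, char 'f'): match length 2
Longest match has length 2 at offset 6.
next_char = character at position 6 + 2 = 8 -> 'd'

Best match: offset=6, length=2 (matching 'fe' starting at position 0)
LZ77 triple: (6, 2, 'd')


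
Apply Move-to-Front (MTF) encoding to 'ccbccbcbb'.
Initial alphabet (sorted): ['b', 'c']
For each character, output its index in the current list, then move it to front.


MTF encoding:
'c': index 1 in ['b', 'c'] -> ['c', 'b']
'c': index 0 in ['c', 'b'] -> ['c', 'b']
'b': index 1 in ['c', 'b'] -> ['b', 'c']
'c': index 1 in ['b', 'c'] -> ['c', 'b']
'c': index 0 in ['c', 'b'] -> ['c', 'b']
'b': index 1 in ['c', 'b'] -> ['b', 'c']
'c': index 1 in ['b', 'c'] -> ['c', 'b']
'b': index 1 in ['c', 'b'] -> ['b', 'c']
'b': index 0 in ['b', 'c'] -> ['b', 'c']


Output: [1, 0, 1, 1, 0, 1, 1, 1, 0]


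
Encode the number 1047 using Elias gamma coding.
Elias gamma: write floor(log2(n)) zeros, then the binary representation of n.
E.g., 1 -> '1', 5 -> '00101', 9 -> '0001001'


num_bits = floor(log2(1047)) + 1 = 11
leading_zeros = num_bits - 1 = 10
binary(1047) = 10000010111

Elias gamma(1047) = '0000000000' + '10000010111' = 000000000010000010111 (21 bits)


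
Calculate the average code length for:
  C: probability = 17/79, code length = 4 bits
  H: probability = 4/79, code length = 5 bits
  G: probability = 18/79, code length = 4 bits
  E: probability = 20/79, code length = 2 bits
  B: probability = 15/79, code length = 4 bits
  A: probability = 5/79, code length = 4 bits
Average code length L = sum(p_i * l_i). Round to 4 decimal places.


Weighted contributions p_i * l_i:
  C: (17/79) * 4 = 68/79
  H: (4/79) * 5 = 20/79
  G: (18/79) * 4 = 72/79
  E: (20/79) * 2 = 40/79
  B: (15/79) * 4 = 60/79
  A: (5/79) * 4 = 20/79
Sum = (68 + 20 + 72 + 40 + 60 + 20)/79 = 280/79

L = 280/79 = 3.5443 bits/symbol


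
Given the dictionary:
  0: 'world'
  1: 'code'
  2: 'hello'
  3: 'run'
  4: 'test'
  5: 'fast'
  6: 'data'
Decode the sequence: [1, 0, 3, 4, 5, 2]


Look up each index in the dictionary:
  1 -> 'code'
  0 -> 'world'
  3 -> 'run'
  4 -> 'test'
  5 -> 'fast'
  2 -> 'hello'

Decoded: "code world run test fast hello"


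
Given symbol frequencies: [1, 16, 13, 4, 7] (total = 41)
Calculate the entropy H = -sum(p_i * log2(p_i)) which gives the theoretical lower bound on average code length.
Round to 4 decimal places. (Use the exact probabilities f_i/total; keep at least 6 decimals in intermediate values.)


Per-symbol terms -p_i * log2(p_i) with p_i = f_i/41:
  p = 1/41 = 0.024390: log2(p) = -5.357552, -p*log2(p) = 0.130672
  p = 16/41 = 0.390244: log2(p) = -1.357552, -p*log2(p) = 0.529776
  p = 13/41 = 0.317073: log2(p) = -1.657112, -p*log2(p) = 0.525426
  p = 4/41 = 0.097561: log2(p) = -3.357552, -p*log2(p) = 0.327566
  p = 7/41 = 0.170732: log2(p) = -2.550197, -p*log2(p) = 0.435400
H = 0.130672 + 0.529776 + 0.525426 + 0.327566 + 0.435400 = 1.948840

H = 1.9488 bits/symbol


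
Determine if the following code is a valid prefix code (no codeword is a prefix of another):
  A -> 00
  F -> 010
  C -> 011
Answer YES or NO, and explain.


Checking each pair (does one codeword prefix another?):
  A='00' vs F='010': no prefix
  A='00' vs C='011': no prefix
  F='010' vs A='00': no prefix
  F='010' vs C='011': no prefix
  C='011' vs A='00': no prefix
  C='011' vs F='010': no prefix
No violation found over all pairs.

YES -- this is a valid prefix code. No codeword is a prefix of any other codeword.


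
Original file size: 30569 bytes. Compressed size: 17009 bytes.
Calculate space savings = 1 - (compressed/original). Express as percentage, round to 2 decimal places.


ratio = compressed/original = 17009/30569 = 0.556413
savings = 1 - ratio = 1 - 0.556413 = 0.443587
as a percentage: 0.443587 * 100 = 44.36%

Space savings = 1 - 17009/30569 = 44.36%


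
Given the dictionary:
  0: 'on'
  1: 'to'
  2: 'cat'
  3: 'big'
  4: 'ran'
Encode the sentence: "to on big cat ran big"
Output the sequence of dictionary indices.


Look up each word in the dictionary:
  'to' -> 1
  'on' -> 0
  'big' -> 3
  'cat' -> 2
  'ran' -> 4
  'big' -> 3

Encoded: [1, 0, 3, 2, 4, 3]


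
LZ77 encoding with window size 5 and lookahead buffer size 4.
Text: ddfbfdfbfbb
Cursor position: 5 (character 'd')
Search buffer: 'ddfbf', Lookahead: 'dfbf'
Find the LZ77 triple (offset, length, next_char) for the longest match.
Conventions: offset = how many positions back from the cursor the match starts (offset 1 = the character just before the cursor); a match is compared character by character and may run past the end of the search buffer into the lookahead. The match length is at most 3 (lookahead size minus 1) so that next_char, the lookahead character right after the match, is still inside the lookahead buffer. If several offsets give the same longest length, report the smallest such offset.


Try each offset into the search buffer:
  offset=1 (pos 4, char 'f'): match length 0
  offset=2 (pos 3, char 'b'): match length 0
  offset=3 (pos 2, char 'f'): match length 0
  offset=4 (pos 1, char 'd'): match length 3
  offset=5 (pos 0, char 'd'): match length 1
Longest match has length 3 at offset 4.
next_char = character at position 5 + 3 = 8 -> 'f'

Best match: offset=4, length=3 (matching 'dfb' starting at position 1)
LZ77 triple: (4, 3, 'f')


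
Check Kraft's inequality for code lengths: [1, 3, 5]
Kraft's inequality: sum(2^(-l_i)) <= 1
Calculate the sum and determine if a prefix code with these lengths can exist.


Sum = 2^(-1) + 2^(-3) + 2^(-5)
    = 0.5 + 0.125 + 0.03125
    = 21/32 = 0.65625
Since 0.65625 <= 1, Kraft's inequality IS satisfied.
A prefix code with these lengths CAN exist.

Kraft sum = 0.65625. Satisfied.


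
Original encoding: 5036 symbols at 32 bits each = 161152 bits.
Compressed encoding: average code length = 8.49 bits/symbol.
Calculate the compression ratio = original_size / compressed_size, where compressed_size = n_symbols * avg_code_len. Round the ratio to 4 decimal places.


original_size = n_symbols * orig_bits = 5036 * 32 = 161152 bits
compressed_size = n_symbols * avg_code_len = 5036 * 8.49 = 42755.64 bits
ratio = original_size / compressed_size = 161152 / 42755.64 = 3.7691

Compression ratio = 3.7691


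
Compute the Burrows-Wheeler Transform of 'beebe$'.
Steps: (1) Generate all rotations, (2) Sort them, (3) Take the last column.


Rotations (sorted):
  0: $beebe -> last char: e
  1: be$bee -> last char: e
  2: beebe$ -> last char: $
  3: e$beeb -> last char: b
  4: ebe$be -> last char: e
  5: eebe$b -> last char: b


BWT = ee$beb


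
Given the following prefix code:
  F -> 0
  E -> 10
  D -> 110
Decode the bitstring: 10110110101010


Decoding step by step:
Bits 10 -> E
Bits 110 -> D
Bits 110 -> D
Bits 10 -> E
Bits 10 -> E
Bits 10 -> E


Decoded message: EDDEEE


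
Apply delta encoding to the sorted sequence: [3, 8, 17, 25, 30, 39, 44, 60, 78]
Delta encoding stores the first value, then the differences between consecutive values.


First value: 3
Deltas:
  8 - 3 = 5
  17 - 8 = 9
  25 - 17 = 8
  30 - 25 = 5
  39 - 30 = 9
  44 - 39 = 5
  60 - 44 = 16
  78 - 60 = 18


Delta encoded: [3, 5, 9, 8, 5, 9, 5, 16, 18]


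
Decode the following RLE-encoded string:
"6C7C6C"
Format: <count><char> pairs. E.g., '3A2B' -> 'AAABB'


Expanding each <count><char> pair:
  6C -> 'CCCCCC'
  7C -> 'CCCCCCC'
  6C -> 'CCCCCC'

Decoded = CCCCCCCCCCCCCCCCCCC


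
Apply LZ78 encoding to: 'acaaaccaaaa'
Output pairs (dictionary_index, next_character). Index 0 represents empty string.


LZ78 encoding steps:
Dictionary: {0: ''}
Step 1: w='' (idx 0), next='a' -> output (0, 'a'), add 'a' as idx 1
Step 2: w='' (idx 0), next='c' -> output (0, 'c'), add 'c' as idx 2
Step 3: w='a' (idx 1), next='a' -> output (1, 'a'), add 'aa' as idx 3
Step 4: w='a' (idx 1), next='c' -> output (1, 'c'), add 'ac' as idx 4
Step 5: w='c' (idx 2), next='a' -> output (2, 'a'), add 'ca' as idx 5
Step 6: w='aa' (idx 3), next='a' -> output (3, 'a'), add 'aaa' as idx 6


Encoded: [(0, 'a'), (0, 'c'), (1, 'a'), (1, 'c'), (2, 'a'), (3, 'a')]


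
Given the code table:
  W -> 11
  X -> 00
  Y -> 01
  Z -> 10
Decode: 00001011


Decoding:
00 -> X
00 -> X
10 -> Z
11 -> W


Result: XXZW


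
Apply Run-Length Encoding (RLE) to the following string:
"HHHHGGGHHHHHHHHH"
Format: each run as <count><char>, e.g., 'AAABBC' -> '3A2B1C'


Scanning runs left to right:
  i=0: run of 'H' x 4 -> '4H'
  i=4: run of 'G' x 3 -> '3G'
  i=7: run of 'H' x 9 -> '9H'

RLE = 4H3G9H


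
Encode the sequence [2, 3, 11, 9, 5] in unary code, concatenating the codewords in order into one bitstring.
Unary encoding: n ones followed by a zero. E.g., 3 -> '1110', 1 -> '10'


Encode each number as n ones followed by a terminating 0:
  2 -> 110 (3 bits)
  3 -> 1110 (4 bits)
  11 -> 111111111110 (12 bits)
  9 -> 1111111110 (10 bits)
  5 -> 111110 (6 bits)
Total length = 3 + 4 + 12 + 10 + 6 = 35 bits.

Unary([2, 3, 11, 9, 5]) = 11011101111111111101111111110111110 (35 bits)


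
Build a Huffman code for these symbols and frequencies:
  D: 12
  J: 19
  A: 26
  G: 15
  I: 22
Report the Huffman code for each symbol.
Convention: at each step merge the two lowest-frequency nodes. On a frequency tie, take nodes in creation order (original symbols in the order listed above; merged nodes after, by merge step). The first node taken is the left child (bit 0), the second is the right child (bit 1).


Huffman tree construction:
Step 1: Merge D(12) + G(15) = 27
Step 2: Merge J(19) + I(22) = 41
Step 3: Merge A(26) + (D+G)(27) = 53
Step 4: Merge (J+I)(41) + (A+(D+G))(53) = 94
Read each symbol's code off the tree from the root (left child = 0, right child = 1).

Codes:
  D: 110 (length 3)
  J: 00 (length 2)
  A: 10 (length 2)
  G: 111 (length 3)
  I: 01 (length 2)
Average code length: 215/94 = 2.2872 bits/symbol


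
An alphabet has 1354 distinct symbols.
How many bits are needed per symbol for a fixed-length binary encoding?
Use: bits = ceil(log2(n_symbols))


log2(1354) = 10.403
Bracket: 2^10 = 1024 < 1354 <= 2^11 = 2048
So ceil(log2(1354)) = 11

bits = ceil(log2(1354)) = ceil(10.403) = 11 bits


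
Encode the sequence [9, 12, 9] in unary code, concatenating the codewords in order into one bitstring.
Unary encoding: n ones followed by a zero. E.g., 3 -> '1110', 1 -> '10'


Encode each number as n ones followed by a terminating 0:
  9 -> 1111111110 (10 bits)
  12 -> 1111111111110 (13 bits)
  9 -> 1111111110 (10 bits)
Total length = 10 + 13 + 10 = 33 bits.

Unary([9, 12, 9]) = 111111111011111111111101111111110 (33 bits)


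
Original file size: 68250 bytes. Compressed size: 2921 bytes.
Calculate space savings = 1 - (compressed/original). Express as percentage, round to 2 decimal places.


ratio = compressed/original = 2921/68250 = 0.042799
savings = 1 - ratio = 1 - 0.042799 = 0.957201
as a percentage: 0.957201 * 100 = 95.72%

Space savings = 1 - 2921/68250 = 95.72%


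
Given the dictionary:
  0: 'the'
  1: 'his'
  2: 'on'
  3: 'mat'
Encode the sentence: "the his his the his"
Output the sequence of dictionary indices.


Look up each word in the dictionary:
  'the' -> 0
  'his' -> 1
  'his' -> 1
  'the' -> 0
  'his' -> 1

Encoded: [0, 1, 1, 0, 1]


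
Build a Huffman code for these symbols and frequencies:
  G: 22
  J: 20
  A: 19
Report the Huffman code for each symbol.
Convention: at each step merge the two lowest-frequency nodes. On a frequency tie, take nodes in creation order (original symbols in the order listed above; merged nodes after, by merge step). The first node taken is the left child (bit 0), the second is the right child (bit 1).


Huffman tree construction:
Step 1: Merge A(19) + J(20) = 39
Step 2: Merge G(22) + (A+J)(39) = 61
Read each symbol's code off the tree from the root (left child = 0, right child = 1).

Codes:
  G: 0 (length 1)
  J: 11 (length 2)
  A: 10 (length 2)
Average code length: 100/61 = 1.6393 bits/symbol


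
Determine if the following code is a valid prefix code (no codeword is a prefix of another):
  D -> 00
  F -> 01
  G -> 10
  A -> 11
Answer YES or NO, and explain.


Checking each pair (does one codeword prefix another?):
  D='00' vs F='01': no prefix
  D='00' vs G='10': no prefix
  D='00' vs A='11': no prefix
  F='01' vs D='00': no prefix
  F='01' vs G='10': no prefix
  F='01' vs A='11': no prefix
  G='10' vs D='00': no prefix
  G='10' vs F='01': no prefix
  G='10' vs A='11': no prefix
  A='11' vs D='00': no prefix
  A='11' vs F='01': no prefix
  A='11' vs G='10': no prefix
No violation found over all pairs.

YES -- this is a valid prefix code. No codeword is a prefix of any other codeword.


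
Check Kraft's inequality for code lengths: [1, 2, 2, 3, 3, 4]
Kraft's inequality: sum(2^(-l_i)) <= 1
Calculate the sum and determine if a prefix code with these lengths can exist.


Sum = 2^(-1) + 2^(-2) + 2^(-2) + 2^(-3) + 2^(-3) + 2^(-4)
    = 0.5 + 0.25 + 0.25 + 0.125 + 0.125 + 0.0625
    = 21/16 = 1.3125
Since 1.3125 > 1, Kraft's inequality is NOT satisfied.
A prefix code with these lengths CANNOT exist.

Kraft sum = 1.3125. Not satisfied.


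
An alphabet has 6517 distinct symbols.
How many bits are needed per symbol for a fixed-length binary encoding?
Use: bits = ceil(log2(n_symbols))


log2(6517) = 12.67
Bracket: 2^12 = 4096 < 6517 <= 2^13 = 8192
So ceil(log2(6517)) = 13

bits = ceil(log2(6517)) = ceil(12.67) = 13 bits


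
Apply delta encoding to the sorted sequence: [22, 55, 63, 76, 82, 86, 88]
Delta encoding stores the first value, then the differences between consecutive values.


First value: 22
Deltas:
  55 - 22 = 33
  63 - 55 = 8
  76 - 63 = 13
  82 - 76 = 6
  86 - 82 = 4
  88 - 86 = 2


Delta encoded: [22, 33, 8, 13, 6, 4, 2]


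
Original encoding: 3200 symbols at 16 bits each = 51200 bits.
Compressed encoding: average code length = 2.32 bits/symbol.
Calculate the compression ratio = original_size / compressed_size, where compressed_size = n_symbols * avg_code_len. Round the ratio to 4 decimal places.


original_size = n_symbols * orig_bits = 3200 * 16 = 51200 bits
compressed_size = n_symbols * avg_code_len = 3200 * 2.32 = 7424.0 bits
ratio = original_size / compressed_size = 51200 / 7424.0 = 6.8966

Compression ratio = 6.8966


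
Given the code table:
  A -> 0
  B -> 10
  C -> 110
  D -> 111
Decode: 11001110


Decoding:
110 -> C
0 -> A
111 -> D
0 -> A


Result: CADA
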